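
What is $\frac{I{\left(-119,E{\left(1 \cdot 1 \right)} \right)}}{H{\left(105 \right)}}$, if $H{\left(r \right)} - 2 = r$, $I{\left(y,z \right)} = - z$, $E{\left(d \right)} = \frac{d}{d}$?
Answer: $- \frac{1}{107} \approx -0.0093458$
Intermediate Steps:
$E{\left(d \right)} = 1$
$H{\left(r \right)} = 2 + r$
$\frac{I{\left(-119,E{\left(1 \cdot 1 \right)} \right)}}{H{\left(105 \right)}} = \frac{\left(-1\right) 1}{2 + 105} = - \frac{1}{107}$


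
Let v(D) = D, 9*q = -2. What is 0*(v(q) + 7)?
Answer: 0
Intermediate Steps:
q = -2/9 (q = (⅑)*(-2) = -2/9 ≈ -0.22222)
0*(v(q) + 7) = 0*(-2/9 + 7) = 0*(61/9) = 0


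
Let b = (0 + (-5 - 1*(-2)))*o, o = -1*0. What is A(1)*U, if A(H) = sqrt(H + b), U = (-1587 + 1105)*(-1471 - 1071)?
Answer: 1225244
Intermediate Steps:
U = 1225244 (U = -482*(-2542) = 1225244)
o = 0
b = 0 (b = (0 + (-5 - 1*(-2)))*0 = (0 + (-5 + 2))*0 = (0 - 3)*0 = -3*0 = 0)
A(H) = sqrt(H) (A(H) = sqrt(H + 0) = sqrt(H))
A(1)*U = sqrt(1)*1225244 = 1*1225244 = 1225244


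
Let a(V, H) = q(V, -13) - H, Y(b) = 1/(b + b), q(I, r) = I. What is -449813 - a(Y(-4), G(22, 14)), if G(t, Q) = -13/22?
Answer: -39583585/88 ≈ -4.4981e+5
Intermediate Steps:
G(t, Q) = -13/22 (G(t, Q) = -13*1/22 = -13/22)
Y(b) = 1/(2*b)
a(V, H) = V - H
-449813 - a(Y(-4), G(22, 14)) = -449813 - ((½)/(-4) - 1*(-13/22)) = -449813 - ((½)*(-¼) + 13/22) = -449813 - (-⅛ + 13/22) = -449813 - 1*41/88 = -449813 - 41/88 = -39583585/88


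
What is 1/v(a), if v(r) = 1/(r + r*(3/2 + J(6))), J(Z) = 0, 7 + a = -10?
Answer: -85/2 ≈ -42.500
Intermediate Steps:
a = -17 (a = -7 - 10 = -17)
v(r) = 2/(5*r) (v(r) = 1/(r + r*(3/2 + 0)) = 1/(r + r*(3/2)) = 1/(r + 3*r/2) = 1/(5*r/2) = 2/(5*r))
1/v(a) = 1/((2/5)/(-17)) = 1/((2/5)*(-1/17)) = 1/(-2/85) = -85/2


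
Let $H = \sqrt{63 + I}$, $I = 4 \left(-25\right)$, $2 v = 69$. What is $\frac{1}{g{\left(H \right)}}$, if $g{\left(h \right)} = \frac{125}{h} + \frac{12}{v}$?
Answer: $\frac{6808}{8267993} + \frac{66125 i \sqrt{37}}{8267993} \approx 0.00082342 + 0.048648 i$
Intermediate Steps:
$v = \frac{69}{2}$ ($v = \frac{1}{2} \cdot 69 = \frac{69}{2} \approx 34.5$)
$I = -100$
$H = i \sqrt{37}$ ($H = \sqrt{63 - 100} = \sqrt{-37} = i \sqrt{37} \approx 6.0828 i$)
$g{\left(h \right)} = \frac{8}{23} + \frac{125}{h}$ ($g{\left(h \right)} = \frac{125}{h} + \frac{12}{\frac{69}{2}} = \frac{125}{h} + 12 \cdot \frac{2}{69} = \frac{125}{h} + \frac{8}{23} = \frac{8}{23} + \frac{125}{h}$)
$\frac{1}{g{\left(H \right)}} = \frac{1}{\frac{8}{23} + \frac{125}{i \sqrt{37}}} = \frac{1}{\frac{8}{23} + 125 \left(- \frac{i \sqrt{37}}{37}\right)} = \frac{1}{\frac{8}{23} - \frac{125 i \sqrt{37}}{37}}$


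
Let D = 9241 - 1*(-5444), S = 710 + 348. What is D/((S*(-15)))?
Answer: -979/1058 ≈ -0.92533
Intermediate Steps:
S = 1058
D = 14685 (D = 9241 + 5444 = 14685)
D/((S*(-15))) = 14685/((1058*(-15))) = 14685/(-15870) = 14685*(-1/15870) = -979/1058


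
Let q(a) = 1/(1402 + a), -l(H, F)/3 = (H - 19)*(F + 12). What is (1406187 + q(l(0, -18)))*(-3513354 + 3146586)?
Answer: -136672264399932/265 ≈ -5.1574e+11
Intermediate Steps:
l(H, F) = -3*(-19 + H)*(12 + F) (l(H, F) = -3*(H - 19)*(F + 12) = -3*(-19 + H)*(12 + F))
(1406187 + q(l(0, -18)))*(-3513354 + 3146586) = (1406187 + 1/(1402 + (684 - 36*0 + 57*(-18) - 3*(-18)*0)))*(-3513354 + 3146586) = (1406187 + 1/(1402 + (684 + 0 - 1026 + 0)))*(-366768) = (1406187 + 1/(1402 - 342))*(-366768) = (1406187 + 1/1060)*(-366768) = (1490558221/1060)*(-366768) = -136672264399932/265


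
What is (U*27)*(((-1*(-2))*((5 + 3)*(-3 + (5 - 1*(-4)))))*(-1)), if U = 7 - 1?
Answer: -15552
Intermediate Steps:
U = 6
(U*27)*(((-1*(-2))*((5 + 3)*(-3 + (5 - 1*(-4)))))*(-1)) = (6*27)*(((-1*(-2))*((5 + 3)*(-3 + (5 - 1*(-4)))))*(-1)) = 162*((2*(8*(-3 + (5 + 4))))*(-1)) = 162*((2*(8*(-3 + 9)))*(-1)) = 162*((2*(8*6))*(-1)) = 162*((2*48)*(-1)) = 162*(96*(-1)) = 162*(-96) = -15552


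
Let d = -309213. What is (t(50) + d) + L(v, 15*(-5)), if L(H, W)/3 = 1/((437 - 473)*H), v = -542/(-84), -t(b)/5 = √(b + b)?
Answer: -167620553/542 ≈ -3.0926e+5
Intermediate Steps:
t(b) = -5*√2*√b (t(b) = -5*√(b + b) = -5*√2*√b)
v = 271/42 (v = -542*(-1/84) = 271/42 ≈ 6.4524)
L(H, W) = -1/(12*H) (L(H, W) = 3*(1/((437 - 473)*H)) = 3*(1/((-36)*H)) = 3*(-1/(36*H)) = -1/(12*H))
(t(50) + d) + L(v, 15*(-5)) = (-5*√2*√50 - 309213) - 1/(12*271/42) = (-5*√2*5*√2 - 309213) - 1/12*42/271 = (-50 - 309213) - 7/542 = -309263 - 7/542 = -167620553/542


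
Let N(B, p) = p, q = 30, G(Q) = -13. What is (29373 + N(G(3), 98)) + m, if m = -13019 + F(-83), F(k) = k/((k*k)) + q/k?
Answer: 1365485/83 ≈ 16452.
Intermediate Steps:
F(k) = 31/k (F(k) = k/((k*k)) + 30/k = k/(k²) + 30/k = k/k² + 30/k = 1/k + 30/k = 31/k)
m = -1080608/83 (m = -13019 + 31/(-83) = -13019 + 31*(-1/83) = -13019 - 31/83 = -1080608/83 ≈ -13019.)
(29373 + N(G(3), 98)) + m = (29373 + 98) - 1080608/83 = 29471 - 1080608/83 = 1365485/83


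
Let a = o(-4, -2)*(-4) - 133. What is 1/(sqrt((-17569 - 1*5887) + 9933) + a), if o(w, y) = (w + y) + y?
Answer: -101/23724 - I*sqrt(13523)/23724 ≈ -0.0042573 - 0.0049017*I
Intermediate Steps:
o(w, y) = w + 2*y
a = -101 (a = (-4 + 2*(-2))*(-4) - 133 = (-4 - 4)*(-4) - 133 = -8*(-4) - 133 = 32 - 133 = -101)
1/(sqrt((-17569 - 1*5887) + 9933) + a) = 1/(sqrt((-17569 - 1*5887) + 9933) - 101) = 1/(sqrt((-17569 - 5887) + 9933) - 101) = 1/(sqrt(-23456 + 9933) - 101) = 1/(sqrt(-13523) - 101) = 1/(I*sqrt(13523) - 101) = 1/(-101 + I*sqrt(13523))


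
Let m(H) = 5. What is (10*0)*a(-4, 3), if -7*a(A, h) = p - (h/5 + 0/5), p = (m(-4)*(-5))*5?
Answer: 0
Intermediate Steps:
p = -125 (p = (5*(-5))*5 = -25*5 = -125)
a(A, h) = 125/7 + h/35 (a(A, h) = -(-125 - (h/5 + 0/5))/7 = -(-125 - (h*(⅕) + 0*(⅕)))/7 = -(-125 - (h/5 + 0))/7 = -(-125 - h/5)/7 = 125/7 + h/35)
(10*0)*a(-4, 3) = (10*0)*(125/7 + (1/35)*3) = 0*(125/7 + 3/35) = 0*(628/35) = 0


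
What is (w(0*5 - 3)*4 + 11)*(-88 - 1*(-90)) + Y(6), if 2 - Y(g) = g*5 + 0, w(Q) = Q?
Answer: -30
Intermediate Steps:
Y(g) = 2 - 5*g (Y(g) = 2 - (g*5 + 0) = 2 - (5*g + 0) = 2 - 5*g)
(w(0*5 - 3)*4 + 11)*(-88 - 1*(-90)) + Y(6) = ((0*5 - 3)*4 + 11)*(-88 - 1*(-90)) + (2 - 5*6) = ((0 - 3)*4 + 11)*(-88 + 90) + (2 - 30) = (-3*4 + 11)*2 - 28 = (-12 + 11)*2 - 28 = -1*2 - 28 = -2 - 28 = -30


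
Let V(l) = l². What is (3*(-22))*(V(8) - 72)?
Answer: 528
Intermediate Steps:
(3*(-22))*(V(8) - 72) = (3*(-22))*(8² - 72) = -66*(64 - 72) = -66*(-8) = 528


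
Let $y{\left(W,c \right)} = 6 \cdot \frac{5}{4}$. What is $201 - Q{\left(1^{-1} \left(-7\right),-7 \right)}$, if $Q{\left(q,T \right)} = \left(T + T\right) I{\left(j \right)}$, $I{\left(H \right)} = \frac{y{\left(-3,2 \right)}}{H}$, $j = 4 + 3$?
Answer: $216$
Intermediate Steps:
$y{\left(W,c \right)} = \frac{15}{2}$ ($y{\left(W,c \right)} = 6 \cdot 5 \cdot \frac{1}{4} = 6 \cdot \frac{5}{4} = \frac{15}{2}$)
$j = 7$
$I{\left(H \right)} = \frac{15}{2 H}$
$Q{\left(q,T \right)} = \frac{15 T}{7}$ ($Q{\left(q,T \right)} = \left(T + T\right) \frac{15}{2 \cdot 7} = 2 T \frac{15}{2} \cdot \frac{1}{7} = 2 T \frac{15}{14} = \frac{15 T}{7}$)
$201 - Q{\left(1^{-1} \left(-7\right),-7 \right)} = 201 - \frac{15}{7} \left(-7\right) = 201 - -15 = 201 + 15 = 216$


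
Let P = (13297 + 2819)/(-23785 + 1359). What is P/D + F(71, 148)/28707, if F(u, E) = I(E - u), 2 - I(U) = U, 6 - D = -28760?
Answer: -4070467976/1543255584451 ≈ -0.0026376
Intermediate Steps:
D = 28766 (D = 6 - 1*(-28760) = 6 + 28760 = 28766)
P = -8058/11213 (P = 16116/(-22426) = 16116*(-1/22426) = -8058/11213 ≈ -0.71863)
I(U) = 2 - U
F(u, E) = 2 + u - E (F(u, E) = 2 - (E - u) = 2 + (u - E) = 2 + u - E)
P/D + F(71, 148)/28707 = -8058/11213/28766 + (2 + 71 - 1*148)/28707 = -8058/11213*1/28766 + (2 + 71 - 148)*(1/28707) = -4029/161276579 - 75*1/28707 = -4029/161276579 - 25/9569 = -4070467976/1543255584451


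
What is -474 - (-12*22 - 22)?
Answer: -188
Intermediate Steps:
-474 - (-12*22 - 22) = -474 - (-264 - 22) = -474 - 1*(-286) = -474 + 286 = -188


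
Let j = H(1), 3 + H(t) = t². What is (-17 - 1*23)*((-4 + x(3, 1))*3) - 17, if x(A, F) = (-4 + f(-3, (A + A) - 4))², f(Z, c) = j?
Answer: -3857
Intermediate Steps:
H(t) = -3 + t²
j = -2 (j = -3 + 1² = -3 + 1 = -2)
f(Z, c) = -2
x(A, F) = 36 (x(A, F) = (-4 - 2)² = (-6)² = 36)
(-17 - 1*23)*((-4 + x(3, 1))*3) - 17 = (-17 - 1*23)*((-4 + 36)*3) - 17 = (-17 - 23)*(32*3) - 17 = -40*96 - 17 = -3840 - 17 = -3857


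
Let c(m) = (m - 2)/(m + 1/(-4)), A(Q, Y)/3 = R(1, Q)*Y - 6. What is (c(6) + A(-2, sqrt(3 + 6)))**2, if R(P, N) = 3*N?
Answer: 2689600/529 ≈ 5084.3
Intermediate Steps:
A(Q, Y) = -18 + 9*Q*Y (A(Q, Y) = 3*((3*Q)*Y - 6) = 3*(3*Q*Y - 6) = 3*(-6 + 3*Q*Y) = -18 + 9*Q*Y)
c(m) = (-2 + m)/(-1/4 + m) (c(m) = (-2 + m)/(m - 1/4) = (-2 + m)/(-1/4 + m))
(c(6) + A(-2, sqrt(3 + 6)))**2 = (4*(-2 + 6)/(-1 + 4*6) + (-18 + 9*(-2)*sqrt(3 + 6)))**2 = (4*4/(-1 + 24) + (-18 + 9*(-2)*sqrt(9)))**2 = (4*4/23 + (-18 + 9*(-2)*3))**2 = (4*(1/23)*4 + (-18 - 54))**2 = (16/23 - 72)**2 = (-1640/23)**2 = 2689600/529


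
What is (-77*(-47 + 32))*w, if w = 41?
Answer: 47355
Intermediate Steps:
(-77*(-47 + 32))*w = -77*(-47 + 32)*41 = -77*(-15)*41 = 1155*41 = 47355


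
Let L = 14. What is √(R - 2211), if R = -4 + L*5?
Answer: I*√2145 ≈ 46.314*I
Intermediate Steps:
R = 66 (R = -4 + 14*5 = -4 + 70 = 66)
√(R - 2211) = √(66 - 2211) = √(-2145) = I*√2145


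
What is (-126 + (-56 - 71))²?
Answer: 64009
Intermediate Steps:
(-126 + (-56 - 71))² = (-126 - 127)² = (-253)² = 64009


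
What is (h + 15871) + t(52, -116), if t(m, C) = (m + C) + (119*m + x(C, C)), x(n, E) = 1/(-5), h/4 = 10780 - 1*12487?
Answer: 75834/5 ≈ 15167.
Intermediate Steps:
h = -6828 (h = 4*(10780 - 1*12487) = 4*(10780 - 12487) = 4*(-1707) = -6828)
x(n, E) = -⅕
t(m, C) = -⅕ + C + 120*m (t(m, C) = (m + C) + (119*m - ⅕) = (C + m) + (-⅕ + 119*m) = -⅕ + C + 120*m)
(h + 15871) + t(52, -116) = (-6828 + 15871) + (-⅕ - 116 + 120*52) = 9043 + (-⅕ - 116 + 6240) = 9043 + 30619/5 = 75834/5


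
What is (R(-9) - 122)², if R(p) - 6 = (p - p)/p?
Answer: 13456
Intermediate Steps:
R(p) = 6 (R(p) = 6 + (p - p)/p = 6 + 0/p = 6 + 0 = 6)
(R(-9) - 122)² = (6 - 122)² = (-116)² = 13456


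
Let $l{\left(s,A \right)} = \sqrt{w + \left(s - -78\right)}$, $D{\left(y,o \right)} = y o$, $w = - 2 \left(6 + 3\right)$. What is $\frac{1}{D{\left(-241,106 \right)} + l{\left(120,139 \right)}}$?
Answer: $- \frac{12773}{326298968} - \frac{3 \sqrt{5}}{326298968} \approx -3.9166 \cdot 10^{-5}$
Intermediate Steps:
$w = -18$ ($w = \left(-2\right) 9 = -18$)
$D{\left(y,o \right)} = o y$
$l{\left(s,A \right)} = \sqrt{60 + s}$ ($l{\left(s,A \right)} = \sqrt{-18 + \left(s - -78\right)} = \sqrt{-18 + \left(s + 78\right)} = \sqrt{-18 + \left(78 + s\right)} = \sqrt{60 + s}$)
$\frac{1}{D{\left(-241,106 \right)} + l{\left(120,139 \right)}} = \frac{1}{106 \left(-241\right) + \sqrt{60 + 120}} = \frac{1}{-25546 + \sqrt{180}} = \frac{1}{-25546 + 6 \sqrt{5}}$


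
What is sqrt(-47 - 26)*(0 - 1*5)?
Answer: -5*I*sqrt(73) ≈ -42.72*I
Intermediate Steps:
sqrt(-47 - 26)*(0 - 1*5) = sqrt(-73)*(0 - 5) = (I*sqrt(73))*(-5) = -5*I*sqrt(73)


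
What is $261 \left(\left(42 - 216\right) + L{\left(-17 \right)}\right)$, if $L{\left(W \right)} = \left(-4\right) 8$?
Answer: $-53766$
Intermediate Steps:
$L{\left(W \right)} = -32$
$261 \left(\left(42 - 216\right) + L{\left(-17 \right)}\right) = 261 \left(\left(42 - 216\right) - 32\right) = 261 \left(-174 - 32\right) = 261 \left(-206\right) = -53766$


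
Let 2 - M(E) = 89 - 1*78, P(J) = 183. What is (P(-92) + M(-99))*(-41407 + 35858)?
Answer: -965526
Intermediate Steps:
M(E) = -9 (M(E) = 2 - (89 - 1*78) = 2 - (89 - 78) = 2 - 1*11 = 2 - 11 = -9)
(P(-92) + M(-99))*(-41407 + 35858) = (183 - 9)*(-41407 + 35858) = 174*(-5549) = -965526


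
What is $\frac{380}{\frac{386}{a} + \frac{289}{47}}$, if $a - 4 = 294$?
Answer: $\frac{665285}{13033} \approx 51.046$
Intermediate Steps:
$a = 298$ ($a = 4 + 294 = 298$)
$\frac{380}{\frac{386}{a} + \frac{289}{47}} = \frac{380}{\frac{386}{298} + \frac{289}{47}} = \frac{380}{386 \cdot \frac{1}{298} + 289 \cdot \frac{1}{47}} = \frac{380}{\frac{193}{149} + \frac{289}{47}} = \frac{380}{\frac{52132}{7003}} = 380 \cdot \frac{7003}{52132} = \frac{665285}{13033}$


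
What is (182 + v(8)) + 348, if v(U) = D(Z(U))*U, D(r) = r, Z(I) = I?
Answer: 594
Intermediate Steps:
v(U) = U² (v(U) = U*U = U²)
(182 + v(8)) + 348 = (182 + 8²) + 348 = (182 + 64) + 348 = 246 + 348 = 594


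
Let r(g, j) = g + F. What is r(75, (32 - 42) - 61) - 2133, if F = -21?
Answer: -2079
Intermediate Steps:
r(g, j) = -21 + g (r(g, j) = g - 21 = -21 + g)
r(75, (32 - 42) - 61) - 2133 = (-21 + 75) - 2133 = 54 - 2133 = -2079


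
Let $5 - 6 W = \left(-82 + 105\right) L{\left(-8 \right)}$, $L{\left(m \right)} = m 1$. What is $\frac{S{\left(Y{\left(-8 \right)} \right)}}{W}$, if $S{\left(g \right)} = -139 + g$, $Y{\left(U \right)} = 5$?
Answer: $- \frac{268}{63} \approx -4.254$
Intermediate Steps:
$L{\left(m \right)} = m$
$W = \frac{63}{2}$ ($W = \frac{5}{6} - \frac{\left(-82 + 105\right) \left(-8\right)}{6} = \frac{5}{6} - \frac{23 \left(-8\right)}{6} = \frac{5}{6} - - \frac{92}{3} = \frac{5}{6} + \frac{92}{3} = \frac{63}{2} \approx 31.5$)
$\frac{S{\left(Y{\left(-8 \right)} \right)}}{W} = \frac{-139 + 5}{\frac{63}{2}} = \left(-134\right) \frac{2}{63} = - \frac{268}{63}$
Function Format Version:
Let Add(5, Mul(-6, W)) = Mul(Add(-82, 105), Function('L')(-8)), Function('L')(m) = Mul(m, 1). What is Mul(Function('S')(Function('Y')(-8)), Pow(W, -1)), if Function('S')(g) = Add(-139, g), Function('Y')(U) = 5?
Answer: Rational(-268, 63) ≈ -4.2540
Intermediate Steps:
Function('L')(m) = m
W = Rational(63, 2) (W = Add(Rational(5, 6), Mul(Rational(-1, 6), Mul(Add(-82, 105), -8))) = Add(Rational(5, 6), Mul(Rational(-1, 6), Mul(23, -8))) = Add(Rational(5, 6), Mul(Rational(-1, 6), -184)) = Add(Rational(5, 6), Rational(92, 3)) = Rational(63, 2) ≈ 31.500)
Mul(Function('S')(Function('Y')(-8)), Pow(W, -1)) = Mul(Add(-139, 5), Pow(Rational(63, 2), -1)) = Mul(-134, Rational(2, 63)) = Rational(-268, 63)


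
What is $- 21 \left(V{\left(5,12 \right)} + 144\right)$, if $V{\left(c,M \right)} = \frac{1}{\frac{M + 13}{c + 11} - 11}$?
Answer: $- \frac{456288}{151} \approx -3021.8$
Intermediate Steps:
$V{\left(c,M \right)} = \frac{1}{-11 + \frac{13 + M}{11 + c}}$ ($V{\left(c,M \right)} = \frac{1}{\frac{13 + M}{11 + c} - 11} = \frac{1}{-11 + \frac{13 + M}{11 + c}}$)
$- 21 \left(V{\left(5,12 \right)} + 144\right) = - 21 \left(\frac{-11 - 5}{108 - 12 + 11 \cdot 5} + 144\right) = - 21 \left(\frac{-11 - 5}{108 - 12 + 55} + 144\right) = - 21 \left(\frac{1}{151} \left(-16\right) + 144\right) = - 21 \left(- \frac{16}{151} + 144\right) = \left(-21\right) \frac{21728}{151} = - \frac{456288}{151}$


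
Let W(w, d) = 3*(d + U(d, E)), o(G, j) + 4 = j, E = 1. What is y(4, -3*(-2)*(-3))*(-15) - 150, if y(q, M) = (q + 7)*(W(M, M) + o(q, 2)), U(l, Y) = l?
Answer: 18000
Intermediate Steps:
o(G, j) = -4 + j
W(w, d) = 6*d (W(w, d) = 3*(d + d) = 3*(2*d) = 6*d)
y(q, M) = (-2 + 6*M)*(7 + q) (y(q, M) = (q + 7)*(6*M + (-4 + 2)) = (7 + q)*(6*M - 2) = (7 + q)*(-2 + 6*M) = (-2 + 6*M)*(7 + q))
y(4, -3*(-2)*(-3))*(-15) - 150 = (-14 - 2*4 + 42*(-3*(-2)*(-3)) + 6*(-3*(-2)*(-3))*4)*(-15) - 150 = (-14 - 8 + 42*(6*(-3)) + 6*(6*(-3))*4)*(-15) - 150 = (-14 - 8 + 42*(-18) + 6*(-18)*4)*(-15) - 150 = (-14 - 8 - 756 - 432)*(-15) - 150 = -1210*(-15) - 150 = 18150 - 150 = 18000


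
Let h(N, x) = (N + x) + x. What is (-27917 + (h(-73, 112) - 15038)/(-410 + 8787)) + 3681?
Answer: -203039859/8377 ≈ -24238.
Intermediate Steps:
h(N, x) = N + 2*x
(-27917 + (h(-73, 112) - 15038)/(-410 + 8787)) + 3681 = (-27917 + ((-73 + 2*112) - 15038)/(-410 + 8787)) + 3681 = (-27917 + ((-73 + 224) - 15038)/8377) + 3681 = (-27917 + (151 - 15038)*(1/8377)) + 3681 = (-27917 - 14887*1/8377) + 3681 = (-27917 - 14887/8377) + 3681 = -233875596/8377 + 3681 = -203039859/8377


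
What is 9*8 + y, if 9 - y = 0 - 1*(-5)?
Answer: 76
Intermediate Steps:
y = 4 (y = 9 - (0 - 1*(-5)) = 9 - (0 + 5) = 9 - 1*5 = 9 - 5 = 4)
9*8 + y = 9*8 + 4 = 72 + 4 = 76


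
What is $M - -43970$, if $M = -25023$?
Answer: $18947$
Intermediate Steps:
$M - -43970 = -25023 - -43970 = -25023 + 43970 = 18947$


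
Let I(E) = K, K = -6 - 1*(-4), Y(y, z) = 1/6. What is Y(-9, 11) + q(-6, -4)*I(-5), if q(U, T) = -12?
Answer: 145/6 ≈ 24.167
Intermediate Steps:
Y(y, z) = ⅙
K = -2 (K = -6 + 4 = -2)
I(E) = -2
Y(-9, 11) + q(-6, -4)*I(-5) = ⅙ - 12*(-2) = ⅙ + 24 = 145/6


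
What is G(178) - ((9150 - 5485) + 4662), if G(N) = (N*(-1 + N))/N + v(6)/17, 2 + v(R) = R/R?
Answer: -138551/17 ≈ -8150.1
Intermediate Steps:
v(R) = -1 (v(R) = -2 + R/R = -2 + 1 = -1)
G(N) = -18/17 + N (G(N) = (N*(-1 + N))/N - 1/17 = (-1 + N) - 1*1/17 = (-1 + N) - 1/17 = -18/17 + N)
G(178) - ((9150 - 5485) + 4662) = (-18/17 + 178) - ((9150 - 5485) + 4662) = 3008/17 - (3665 + 4662) = 3008/17 - 1*8327 = 3008/17 - 8327 = -138551/17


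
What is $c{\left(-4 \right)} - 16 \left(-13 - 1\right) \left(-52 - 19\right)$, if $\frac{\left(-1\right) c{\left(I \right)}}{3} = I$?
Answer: $-15892$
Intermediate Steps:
$c{\left(I \right)} = - 3 I$
$c{\left(-4 \right)} - 16 \left(-13 - 1\right) \left(-52 - 19\right) = \left(-3\right) \left(-4\right) - 16 \left(-13 - 1\right) \left(-52 - 19\right) = 12 - 16 \left(\left(-14\right) \left(-71\right)\right) = 12 - 15904 = -15892$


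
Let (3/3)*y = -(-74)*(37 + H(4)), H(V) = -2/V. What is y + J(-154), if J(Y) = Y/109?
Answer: 294255/109 ≈ 2699.6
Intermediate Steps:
J(Y) = Y/109 (J(Y) = Y*(1/109) = Y/109)
y = 2701 (y = -(-74)*(37 - 2/4) = -(-74)*(37 - 2*¼) = -(-74)*(37 - ½) = -(-74)*73/2 = -1*(-2701) = 2701)
y + J(-154) = 2701 + (1/109)*(-154) = 2701 - 154/109 = 294255/109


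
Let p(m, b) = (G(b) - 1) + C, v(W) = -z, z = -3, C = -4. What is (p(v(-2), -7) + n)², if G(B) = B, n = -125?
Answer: 18769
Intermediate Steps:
v(W) = 3 (v(W) = -1*(-3) = 3)
p(m, b) = -5 + b (p(m, b) = (b - 1) - 4 = (-1 + b) - 4 = -5 + b)
(p(v(-2), -7) + n)² = ((-5 - 7) - 125)² = (-12 - 125)² = (-137)² = 18769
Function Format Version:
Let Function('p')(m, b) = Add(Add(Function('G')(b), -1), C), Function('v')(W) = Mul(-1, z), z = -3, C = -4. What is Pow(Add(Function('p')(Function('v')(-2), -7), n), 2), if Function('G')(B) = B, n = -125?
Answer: 18769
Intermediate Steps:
Function('v')(W) = 3 (Function('v')(W) = Mul(-1, -3) = 3)
Function('p')(m, b) = Add(-5, b) (Function('p')(m, b) = Add(Add(b, -1), -4) = Add(Add(-1, b), -4) = Add(-5, b))
Pow(Add(Function('p')(Function('v')(-2), -7), n), 2) = Pow(Add(Add(-5, -7), -125), 2) = Pow(Add(-12, -125), 2) = Pow(-137, 2) = 18769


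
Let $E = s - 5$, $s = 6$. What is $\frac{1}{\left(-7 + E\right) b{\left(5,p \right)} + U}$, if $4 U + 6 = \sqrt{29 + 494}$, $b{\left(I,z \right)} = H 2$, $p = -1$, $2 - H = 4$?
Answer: $\frac{360}{7577} - \frac{4 \sqrt{523}}{7577} \approx 0.035439$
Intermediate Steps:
$H = -2$ ($H = 2 - 4 = -2$)
$b{\left(I,z \right)} = -4$ ($b{\left(I,z \right)} = \left(-2\right) 2 = -4$)
$E = 1$ ($E = 6 - 5 = 1$)
$U = - \frac{3}{2} + \frac{\sqrt{523}}{4}$ ($U = - \frac{3}{2} + \frac{\sqrt{29 + 494}}{4} = - \frac{3}{2} + \frac{\sqrt{523}}{4} \approx 4.2173$)
$\frac{1}{\left(-7 + E\right) b{\left(5,p \right)} + U} = \frac{1}{\left(-7 + 1\right) \left(-4\right) - \left(\frac{3}{2} - \frac{\sqrt{523}}{4}\right)} = \frac{1}{\left(-6\right) \left(-4\right) - \left(\frac{3}{2} - \frac{\sqrt{523}}{4}\right)} = \frac{1}{24 - \left(\frac{3}{2} - \frac{\sqrt{523}}{4}\right)} = \frac{1}{\frac{45}{2} + \frac{\sqrt{523}}{4}}$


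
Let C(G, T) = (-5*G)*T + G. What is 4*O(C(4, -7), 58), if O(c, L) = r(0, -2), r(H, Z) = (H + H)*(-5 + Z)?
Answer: 0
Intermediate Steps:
r(H, Z) = 2*H*(-5 + Z) (r(H, Z) = (2*H)*(-5 + Z) = 2*H*(-5 + Z))
C(G, T) = G - 5*G*T (C(G, T) = -5*G*T + G = G - 5*G*T)
O(c, L) = 0 (O(c, L) = 2*0*(-5 - 2) = 2*0*(-7) = 0)
4*O(C(4, -7), 58) = 4*0 = 0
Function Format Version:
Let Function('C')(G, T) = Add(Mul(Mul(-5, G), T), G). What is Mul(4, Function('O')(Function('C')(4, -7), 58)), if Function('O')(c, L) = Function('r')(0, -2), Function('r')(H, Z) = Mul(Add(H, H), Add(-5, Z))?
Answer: 0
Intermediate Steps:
Function('r')(H, Z) = Mul(2, H, Add(-5, Z)) (Function('r')(H, Z) = Mul(Mul(2, H), Add(-5, Z)) = Mul(2, H, Add(-5, Z)))
Function('C')(G, T) = Add(G, Mul(-5, G, T)) (Function('C')(G, T) = Add(Mul(-5, G, T), G) = Add(G, Mul(-5, G, T)))
Function('O')(c, L) = 0 (Function('O')(c, L) = Mul(2, 0, Add(-5, -2)) = Mul(2, 0, -7) = 0)
Mul(4, Function('O')(Function('C')(4, -7), 58)) = Mul(4, 0) = 0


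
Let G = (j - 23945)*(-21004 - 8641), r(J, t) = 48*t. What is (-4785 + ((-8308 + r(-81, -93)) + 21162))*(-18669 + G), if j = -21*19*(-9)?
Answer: 2175169257905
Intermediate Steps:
j = 3591 (j = -399*(-9) = 3591)
G = 603394330 (G = (3591 - 23945)*(-21004 - 8641) = -20354*(-29645) = 603394330)
(-4785 + ((-8308 + r(-81, -93)) + 21162))*(-18669 + G) = (-4785 + ((-8308 + 48*(-93)) + 21162))*(-18669 + 603394330) = (-4785 + ((-8308 - 4464) + 21162))*603375661 = (-4785 + (-12772 + 21162))*603375661 = (-4785 + 8390)*603375661 = 3605*603375661 = 2175169257905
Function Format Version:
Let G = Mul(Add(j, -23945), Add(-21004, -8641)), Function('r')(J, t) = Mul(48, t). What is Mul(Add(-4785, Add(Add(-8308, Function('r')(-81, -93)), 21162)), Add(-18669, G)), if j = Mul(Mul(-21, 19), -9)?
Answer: 2175169257905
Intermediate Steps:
j = 3591 (j = Mul(-399, -9) = 3591)
G = 603394330 (G = Mul(Add(3591, -23945), Add(-21004, -8641)) = Mul(-20354, -29645) = 603394330)
Mul(Add(-4785, Add(Add(-8308, Function('r')(-81, -93)), 21162)), Add(-18669, G)) = Mul(Add(-4785, Add(Add(-8308, Mul(48, -93)), 21162)), Add(-18669, 603394330)) = Mul(Add(-4785, Add(Add(-8308, -4464), 21162)), 603375661) = Mul(Add(-4785, Add(-12772, 21162)), 603375661) = Mul(Add(-4785, 8390), 603375661) = Mul(3605, 603375661) = 2175169257905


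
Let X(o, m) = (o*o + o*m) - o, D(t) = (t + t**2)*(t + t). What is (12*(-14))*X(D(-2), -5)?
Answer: -18816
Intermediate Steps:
D(t) = 2*t*(t + t**2) (D(t) = (t + t**2)*(2*t) = 2*t*(t + t**2))
X(o, m) = o**2 - o + m*o (X(o, m) = (o**2 + m*o) - o = o**2 - o + m*o)
(12*(-14))*X(D(-2), -5) = (12*(-14))*((2*(-2)**2*(1 - 2))*(-1 - 5 + 2*(-2)**2*(1 - 2))) = -168*2*4*(-1)*(-1 - 5 + 2*4*(-1)) = -(-1344)*(-1 - 5 - 8) = -(-1344)*(-14) = -168*112 = -18816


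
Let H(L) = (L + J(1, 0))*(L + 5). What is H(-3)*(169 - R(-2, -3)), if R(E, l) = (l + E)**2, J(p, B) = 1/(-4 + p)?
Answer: -960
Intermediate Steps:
H(L) = (5 + L)*(-1/3 + L) (H(L) = (L + 1/(-4 + 1))*(L + 5) = (L + 1/(-3))*(5 + L) = (L - 1/3)*(5 + L) = (-1/3 + L)*(5 + L) = (5 + L)*(-1/3 + L))
R(E, l) = (E + l)**2
H(-3)*(169 - R(-2, -3)) = (-5/3 + (-3)**2 + (14/3)*(-3))*(169 - (-2 - 3)**2) = (-5/3 + 9 - 14)*(169 - 1*(-5)**2) = -20*(169 - 1*25)/3 = -20*(169 - 25)/3 = -20/3*144 = -960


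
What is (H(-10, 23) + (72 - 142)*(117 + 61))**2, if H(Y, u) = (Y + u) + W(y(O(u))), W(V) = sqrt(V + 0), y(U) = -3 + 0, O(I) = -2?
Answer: (-12447 + I*sqrt(3))**2 ≈ 1.5493e+8 - 4.31e+4*I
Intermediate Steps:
y(U) = -3
W(V) = sqrt(V)
H(Y, u) = Y + u + I*sqrt(3) (H(Y, u) = (Y + u) + sqrt(-3) = (Y + u) + I*sqrt(3) = Y + u + I*sqrt(3))
(H(-10, 23) + (72 - 142)*(117 + 61))**2 = ((-10 + 23 + I*sqrt(3)) + (72 - 142)*(117 + 61))**2 = ((13 + I*sqrt(3)) - 70*178)**2 = ((13 + I*sqrt(3)) - 12460)**2 = (-12447 + I*sqrt(3))**2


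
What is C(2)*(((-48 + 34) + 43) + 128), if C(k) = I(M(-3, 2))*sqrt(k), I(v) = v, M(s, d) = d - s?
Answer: 785*sqrt(2) ≈ 1110.2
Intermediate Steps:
C(k) = 5*sqrt(k) (C(k) = (2 - 1*(-3))*sqrt(k) = (2 + 3)*sqrt(k) = 5*sqrt(k))
C(2)*(((-48 + 34) + 43) + 128) = (5*sqrt(2))*(((-48 + 34) + 43) + 128) = (5*sqrt(2))*((-14 + 43) + 128) = (5*sqrt(2))*(29 + 128) = (5*sqrt(2))*157 = 785*sqrt(2)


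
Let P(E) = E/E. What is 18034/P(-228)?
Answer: 18034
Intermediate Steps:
P(E) = 1
18034/P(-228) = 18034/1 = 18034*1 = 18034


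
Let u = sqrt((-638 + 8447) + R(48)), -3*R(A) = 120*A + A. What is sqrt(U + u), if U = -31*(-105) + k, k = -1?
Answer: sqrt(3254 + sqrt(5873)) ≈ 57.712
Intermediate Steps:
U = 3254 (U = -31*(-105) - 1 = 3255 - 1 = 3254)
R(A) = -121*A/3 (R(A) = -(120*A + A)/3 = -121*A/3)
u = sqrt(5873) (u = sqrt((-638 + 8447) - 121/3*48) = sqrt(7809 - 1936) = sqrt(5873) ≈ 76.635)
sqrt(U + u) = sqrt(3254 + sqrt(5873))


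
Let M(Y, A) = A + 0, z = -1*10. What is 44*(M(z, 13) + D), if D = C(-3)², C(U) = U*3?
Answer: 4136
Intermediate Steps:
C(U) = 3*U
D = 81 (D = (3*(-3))² = (-9)² = 81)
z = -10
M(Y, A) = A
44*(M(z, 13) + D) = 44*(13 + 81) = 44*94 = 4136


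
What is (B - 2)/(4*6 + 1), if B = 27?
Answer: 1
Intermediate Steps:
(B - 2)/(4*6 + 1) = (27 - 2)/(4*6 + 1) = 25/(24 + 1) = 25/25 = (1/25)*25 = 1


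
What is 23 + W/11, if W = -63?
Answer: 190/11 ≈ 17.273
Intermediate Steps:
23 + W/11 = 23 - 63/11 = 190/11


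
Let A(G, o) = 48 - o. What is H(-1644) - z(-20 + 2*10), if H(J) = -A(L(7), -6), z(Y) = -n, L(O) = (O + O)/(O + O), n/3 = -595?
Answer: -1839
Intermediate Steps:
n = -1785 (n = 3*(-595) = -1785)
L(O) = 1 (L(O) = (2*O)/((2*O)) = (2*O)*(1/(2*O)) = 1)
z(Y) = 1785 (z(Y) = -1*(-1785) = 1785)
H(J) = -54 (H(J) = -(48 - 1*(-6)) = -(48 + 6) = -1*54 = -54)
H(-1644) - z(-20 + 2*10) = -54 - 1*1785 = -54 - 1785 = -1839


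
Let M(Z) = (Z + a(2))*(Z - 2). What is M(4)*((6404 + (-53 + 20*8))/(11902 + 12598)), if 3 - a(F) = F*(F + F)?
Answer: -6511/12250 ≈ -0.53151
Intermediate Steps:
a(F) = 3 - 2*F² (a(F) = 3 - F*(F + F) = 3 - F*2*F = 3 - 2*F²)
M(Z) = (-5 + Z)*(-2 + Z) (M(Z) = (Z + (3 - 2*2²))*(Z - 2) = (Z + (3 - 2*4))*(-2 + Z) = (Z + (3 - 8))*(-2 + Z) = (Z - 5)*(-2 + Z) = (-5 + Z)*(-2 + Z))
M(4)*((6404 + (-53 + 20*8))/(11902 + 12598)) = (10 + 4² - 7*4)*((6404 + (-53 + 20*8))/(11902 + 12598)) = (10 + 16 - 28)*((6404 + (-53 + 160))/24500) = -2*(6404 + 107)/24500 = -13022/24500 = -2*6511/24500 = -6511/12250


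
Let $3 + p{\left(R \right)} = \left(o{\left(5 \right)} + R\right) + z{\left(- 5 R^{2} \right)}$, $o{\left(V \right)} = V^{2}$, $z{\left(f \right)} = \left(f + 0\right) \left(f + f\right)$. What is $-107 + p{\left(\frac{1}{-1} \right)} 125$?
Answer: $8768$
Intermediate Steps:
$z{\left(f \right)} = 2 f^{2}$ ($z{\left(f \right)} = f 2 f = 2 f^{2}$)
$p{\left(R \right)} = 22 + R + 50 R^{4}$ ($p{\left(R \right)} = -3 + \left(\left(5^{2} + R\right) + 2 \left(- 5 R^{2}\right)^{2}\right) = -3 + \left(\left(25 + R\right) + 2 \cdot 25 R^{4}\right) = -3 + \left(\left(25 + R\right) + 50 R^{4}\right) = -3 + \left(25 + R + 50 R^{4}\right) = 22 + R + 50 R^{4}$)
$-107 + p{\left(\frac{1}{-1} \right)} 125 = -107 + \left(22 + \frac{1}{-1} + 50 \left(\frac{1}{-1}\right)^{4}\right) 125 = -107 + \left(22 - 1 + 50 \left(-1\right)^{4}\right) 125 = -107 + \left(22 - 1 + 50 \cdot 1\right) 125 = -107 + \left(22 - 1 + 50\right) 125 = -107 + 71 \cdot 125 = -107 + 8875 = 8768$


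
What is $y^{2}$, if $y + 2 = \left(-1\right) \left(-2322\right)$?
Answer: $5382400$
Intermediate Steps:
$y = 2320$ ($y = -2 - -2322 = -2 + 2322 = 2320$)
$y^{2} = 2320^{2} = 5382400$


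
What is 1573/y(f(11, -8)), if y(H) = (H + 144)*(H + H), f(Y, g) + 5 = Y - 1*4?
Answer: 1573/584 ≈ 2.6935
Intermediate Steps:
f(Y, g) = -9 + Y (f(Y, g) = -5 + (Y - 1*4) = -5 + (Y - 4) = -5 + (-4 + Y) = -9 + Y)
y(H) = 2*H*(144 + H) (y(H) = (144 + H)*(2*H) = 2*H*(144 + H))
1573/y(f(11, -8)) = 1573/((2*(-9 + 11)*(144 + (-9 + 11)))) = 1573/((2*2*(144 + 2))) = 1573/((2*2*146)) = 1573/584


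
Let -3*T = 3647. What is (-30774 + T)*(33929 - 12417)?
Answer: -2064485128/3 ≈ -6.8816e+8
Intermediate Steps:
T = -3647/3 (T = -1/3*3647 = -3647/3 ≈ -1215.7)
(-30774 + T)*(33929 - 12417) = (-30774 - 3647/3)*(33929 - 12417) = -95969/3*21512 = -2064485128/3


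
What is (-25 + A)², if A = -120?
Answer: 21025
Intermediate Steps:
(-25 + A)² = (-25 - 120)² = (-145)² = 21025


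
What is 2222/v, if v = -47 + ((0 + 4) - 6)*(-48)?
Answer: 2222/49 ≈ 45.347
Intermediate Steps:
v = 49 (v = -47 + (4 - 6)*(-48) = -47 - 2*(-48) = -47 + 96 = 49)
2222/v = 2222/49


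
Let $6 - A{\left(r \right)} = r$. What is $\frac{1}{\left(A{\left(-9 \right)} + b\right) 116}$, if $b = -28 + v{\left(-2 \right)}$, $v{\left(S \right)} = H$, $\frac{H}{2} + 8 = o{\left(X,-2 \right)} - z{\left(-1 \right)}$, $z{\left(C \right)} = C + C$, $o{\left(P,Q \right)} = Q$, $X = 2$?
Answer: $- \frac{1}{3364} \approx -0.00029727$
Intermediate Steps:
$A{\left(r \right)} = 6 - r$
$z{\left(C \right)} = 2 C$
$H = -16$ ($H = -16 + 2 \left(-2 - 2 \left(-1\right)\right) = -16 + 2 \left(-2 - -2\right) = -16 + 2 \left(-2 + 2\right) = -16 + 2 \cdot 0 = -16 + 0 = -16$)
$v{\left(S \right)} = -16$
$b = -44$ ($b = -28 - 16 = -44$)
$\frac{1}{\left(A{\left(-9 \right)} + b\right) 116} = \frac{1}{\left(\left(6 - -9\right) - 44\right) 116} = \frac{1}{\left(\left(6 + 9\right) - 44\right) 116} = \frac{1}{\left(15 - 44\right) 116} = \frac{1}{\left(-29\right) 116} = \frac{1}{-3364} = - \frac{1}{3364}$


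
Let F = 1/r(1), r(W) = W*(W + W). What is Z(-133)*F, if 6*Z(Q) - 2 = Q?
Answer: -131/12 ≈ -10.917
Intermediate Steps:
Z(Q) = ⅓ + Q/6
r(W) = 2*W² (r(W) = W*(2*W) = 2*W²)
F = ½ (F = 1/(2*1²) = 1/(2*1) = 1/2 = ½ ≈ 0.50000)
Z(-133)*F = (⅓ + (⅙)*(-133))*(½) = (⅓ - 133/6)*(½) = -131/6*½ = -131/12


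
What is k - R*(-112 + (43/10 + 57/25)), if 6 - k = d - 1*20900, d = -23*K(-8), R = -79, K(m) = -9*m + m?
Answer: 702491/50 ≈ 14050.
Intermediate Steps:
K(m) = -8*m
d = -1472 (d = -(-184)*(-8) = -23*64 = -1472)
k = 22378 (k = 6 - (-1472 - 1*20900) = 6 - (-1472 - 20900) = 6 - 1*(-22372) = 6 + 22372 = 22378)
k - R*(-112 + (43/10 + 57/25)) = 22378 - (-79)*(-112 + (43/10 + 57/25)) = 22378 - (-79)*(-112 + 329/50) = 22378 - (-79)*(-5271)/50 = 22378 - 1*416409/50 = 22378 - 416409/50 = 702491/50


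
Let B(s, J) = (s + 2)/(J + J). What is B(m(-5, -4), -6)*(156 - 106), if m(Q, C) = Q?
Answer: 25/2 ≈ 12.500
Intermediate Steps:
B(s, J) = (2 + s)/(2*J) (B(s, J) = (2 + s)/((2*J)) = (2 + s)*(1/(2*J)) = (2 + s)/(2*J))
B(m(-5, -4), -6)*(156 - 106) = ((½)*(2 - 5)/(-6))*(156 - 106) = ((½)*(-⅙)*(-3))*50 = (¼)*50 = 25/2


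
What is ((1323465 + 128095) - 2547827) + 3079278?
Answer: 1983011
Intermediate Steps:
((1323465 + 128095) - 2547827) + 3079278 = (1451560 - 2547827) + 3079278 = -1096267 + 3079278 = 1983011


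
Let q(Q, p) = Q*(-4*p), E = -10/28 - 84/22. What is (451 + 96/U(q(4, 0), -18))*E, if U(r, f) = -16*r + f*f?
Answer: -7834955/4158 ≈ -1884.3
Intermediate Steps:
E = -643/154 (E = -10*1/28 - 84*1/22 = -5/14 - 42/11 = -643/154 ≈ -4.1753)
q(Q, p) = -4*Q*p
U(r, f) = f² - 16*r (U(r, f) = -16*r + f² = f² - 16*r)
(451 + 96/U(q(4, 0), -18))*E = (451 + 96/((-18)² - (-64)*4*0))*(-643/154) = (451 + 96/(324 - 16*0))*(-643/154) = (451 + 96/(324 + 0))*(-643/154) = (451 + 96/324)*(-643/154) = (451 + 96*(1/324))*(-643/154) = (451 + 8/27)*(-643/154) = (12185/27)*(-643/154) = -7834955/4158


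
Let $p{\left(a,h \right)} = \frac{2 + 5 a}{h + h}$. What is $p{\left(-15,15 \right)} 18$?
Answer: $- \frac{219}{5} \approx -43.8$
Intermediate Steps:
$p{\left(a,h \right)} = \frac{2 + 5 a}{2 h}$
$p{\left(-15,15 \right)} 18 = \frac{2 + 5 \left(-15\right)}{2 \cdot 15} \cdot 18 = \frac{1}{2} \cdot \frac{1}{15} \left(2 - 75\right) 18 = \frac{1}{2} \cdot \frac{1}{15} \left(-73\right) 18 = \left(- \frac{73}{30}\right) 18 = - \frac{219}{5}$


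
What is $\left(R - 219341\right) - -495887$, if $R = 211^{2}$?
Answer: $321067$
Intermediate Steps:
$R = 44521$
$\left(R - 219341\right) - -495887 = \left(44521 - 219341\right) - -495887 = -174820 + 495887 = 321067$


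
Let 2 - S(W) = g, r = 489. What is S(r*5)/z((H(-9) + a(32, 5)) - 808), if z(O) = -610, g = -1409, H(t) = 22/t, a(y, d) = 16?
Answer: -1411/610 ≈ -2.3131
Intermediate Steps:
S(W) = 1411 (S(W) = 2 - 1*(-1409) = 2 + 1409 = 1411)
S(r*5)/z((H(-9) + a(32, 5)) - 808) = 1411/(-610) = 1411*(-1/610) = -1411/610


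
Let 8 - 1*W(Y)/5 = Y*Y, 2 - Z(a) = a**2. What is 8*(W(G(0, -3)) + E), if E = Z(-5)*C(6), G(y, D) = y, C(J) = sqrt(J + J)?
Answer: 320 - 368*sqrt(3) ≈ -317.39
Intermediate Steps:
C(J) = sqrt(2)*sqrt(J) (C(J) = sqrt(2*J) = sqrt(2)*sqrt(J))
Z(a) = 2 - a**2
W(Y) = 40 - 5*Y**2 (W(Y) = 40 - 5*Y*Y = 40 - 5*Y**2)
E = -46*sqrt(3) (E = (2 - 1*(-5)**2)*(sqrt(2)*sqrt(6)) = (2 - 1*25)*(2*sqrt(3)) = (2 - 25)*(2*sqrt(3)) = -46*sqrt(3) ≈ -79.674)
8*(W(G(0, -3)) + E) = 8*((40 - 5*0**2) - 46*sqrt(3)) = 8*((40 - 5*0) - 46*sqrt(3)) = 8*((40 + 0) - 46*sqrt(3)) = 8*(40 - 46*sqrt(3)) = 320 - 368*sqrt(3)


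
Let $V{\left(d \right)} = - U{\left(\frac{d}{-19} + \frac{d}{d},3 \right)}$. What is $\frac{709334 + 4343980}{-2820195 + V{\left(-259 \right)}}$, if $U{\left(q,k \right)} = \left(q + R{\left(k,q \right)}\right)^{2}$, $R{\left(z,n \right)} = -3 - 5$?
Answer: $- \frac{86868874}{48481251} \approx -1.7918$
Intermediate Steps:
$R{\left(z,n \right)} = -8$ ($R{\left(z,n \right)} = -3 - 5 = -8$)
$U{\left(q,k \right)} = \left(-8 + q\right)^{2}$ ($U{\left(q,k \right)} = \left(q - 8\right)^{2} = \left(-8 + q\right)^{2}$)
$V{\left(d \right)} = - \left(-7 - \frac{d}{19}\right)^{2}$ ($V{\left(d \right)} = - \left(-8 + \left(\frac{d}{-19} + \frac{d}{d}\right)\right)^{2} = - \left(-8 + \left(d \left(- \frac{1}{19}\right) + 1\right)\right)^{2} = - \left(-8 - \left(-1 + \frac{d}{19}\right)\right)^{2} = - \left(-7 - \frac{d}{19}\right)^{2}$)
$\frac{709334 + 4343980}{-2820195 + V{\left(-259 \right)}} = \frac{709334 + 4343980}{-2820195 - \frac{\left(133 - 259\right)^{2}}{361}} = \frac{5053314}{-2820195 - \frac{\left(-126\right)^{2}}{361}} = \frac{5053314}{-2820195 - \frac{15876}{361}} = \frac{5053314}{- \frac{1018106271}{361}} = 5053314 \left(- \frac{361}{1018106271}\right) = - \frac{86868874}{48481251}$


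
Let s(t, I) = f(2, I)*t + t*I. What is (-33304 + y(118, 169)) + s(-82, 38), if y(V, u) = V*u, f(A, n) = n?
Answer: -19594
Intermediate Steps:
s(t, I) = 2*I*t (s(t, I) = I*t + t*I = I*t + I*t = 2*I*t)
(-33304 + y(118, 169)) + s(-82, 38) = (-33304 + 118*169) + 2*38*(-82) = (-33304 + 19942) - 6232 = -13362 - 6232 = -19594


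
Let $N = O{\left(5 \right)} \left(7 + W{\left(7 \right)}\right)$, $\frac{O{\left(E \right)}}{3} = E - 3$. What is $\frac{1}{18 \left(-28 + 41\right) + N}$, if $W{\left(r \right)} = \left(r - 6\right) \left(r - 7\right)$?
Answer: $\frac{1}{276} \approx 0.0036232$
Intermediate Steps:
$W{\left(r \right)} = \left(-7 + r\right) \left(-6 + r\right)$ ($W{\left(r \right)} = \left(-6 + r\right) \left(-7 + r\right) = \left(-7 + r\right) \left(-6 + r\right)$)
$O{\left(E \right)} = -9 + 3 E$ ($O{\left(E \right)} = 3 \left(E - 3\right) = 3 \left(-3 + E\right) = -9 + 3 E$)
$N = 42$ ($N = \left(-9 + 3 \cdot 5\right) \left(7 + \left(42 + 7^{2} - 91\right)\right) = \left(-9 + 15\right) \left(7 + \left(42 + 49 - 91\right)\right) = 6 \left(7 + 0\right) = 6 \cdot 7 = 42$)
$\frac{1}{18 \left(-28 + 41\right) + N} = \frac{1}{18 \left(-28 + 41\right) + 42} = \frac{1}{18 \cdot 13 + 42} = \frac{1}{234 + 42} = \frac{1}{276}$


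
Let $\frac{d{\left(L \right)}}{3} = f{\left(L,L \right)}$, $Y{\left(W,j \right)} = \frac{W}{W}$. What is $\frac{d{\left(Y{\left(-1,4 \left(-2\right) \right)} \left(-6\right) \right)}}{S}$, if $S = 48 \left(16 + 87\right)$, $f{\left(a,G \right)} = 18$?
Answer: $\frac{9}{824} \approx 0.010922$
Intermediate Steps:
$Y{\left(W,j \right)} = 1$
$d{\left(L \right)} = 54$ ($d{\left(L \right)} = 3 \cdot 18 = 54$)
$S = 4944$ ($S = 48 \cdot 103 = 4944$)
$\frac{d{\left(Y{\left(-1,4 \left(-2\right) \right)} \left(-6\right) \right)}}{S} = \frac{54}{4944} = 54 \cdot \frac{1}{4944} = \frac{9}{824}$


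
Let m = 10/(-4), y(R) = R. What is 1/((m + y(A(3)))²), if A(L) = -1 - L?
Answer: 4/169 ≈ 0.023669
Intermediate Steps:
m = -5/2 (m = 10*(-¼) = -5/2 ≈ -2.5000)
1/((m + y(A(3)))²) = 1/((-5/2 + (-1 - 1*3))²) = 1/((-5/2 + (-1 - 3))²) = 1/((-5/2 - 4)²) = 1/((-13/2)²) = 1/(169/4) = 4/169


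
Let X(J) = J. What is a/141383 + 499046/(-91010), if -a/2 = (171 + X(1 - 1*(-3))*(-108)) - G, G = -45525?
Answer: -39397786949/6433633415 ≈ -6.1237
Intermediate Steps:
a = -90528 (a = -2*((171 + (1 - 1*(-3))*(-108)) - 1*(-45525)) = -2*((171 + (1 + 3)*(-108)) + 45525) = -2*((171 + 4*(-108)) + 45525) = -2*((171 - 432) + 45525) = -2*(-261 + 45525) = -2*45264 = -90528)
a/141383 + 499046/(-91010) = -90528/141383 + 499046/(-91010) = -90528*1/141383 + 499046*(-1/91010) = -90528/141383 - 249523/45505 = -39397786949/6433633415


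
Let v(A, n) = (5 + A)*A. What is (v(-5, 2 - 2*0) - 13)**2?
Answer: 169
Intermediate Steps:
v(A, n) = A*(5 + A)
(v(-5, 2 - 2*0) - 13)**2 = (-5*(5 - 5) - 13)**2 = (-5*0 - 13)**2 = (0 - 13)**2 = (-13)**2 = 169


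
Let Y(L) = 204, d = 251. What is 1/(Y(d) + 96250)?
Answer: 1/96454 ≈ 1.0368e-5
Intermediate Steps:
1/(Y(d) + 96250) = 1/(204 + 96250) = 1/96454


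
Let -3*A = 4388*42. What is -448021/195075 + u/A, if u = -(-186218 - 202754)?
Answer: -25850384743/2995961850 ≈ -8.6284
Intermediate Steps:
A = -61432 (A = -4388*42/3 = -1/3*184296 = -61432)
u = 388972 (u = -1*(-388972) = 388972)
-448021/195075 + u/A = -448021/195075 + 388972/(-61432) = -448021*1/195075 + 388972*(-1/61432) = -448021/195075 - 97243/15358 = -25850384743/2995961850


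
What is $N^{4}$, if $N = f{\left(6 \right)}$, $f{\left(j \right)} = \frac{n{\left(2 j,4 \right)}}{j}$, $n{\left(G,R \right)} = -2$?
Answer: $\frac{1}{81} \approx 0.012346$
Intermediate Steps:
$f{\left(j \right)} = - \frac{2}{j}$
$N = - \frac{1}{3}$ ($N = - \frac{2}{6} = \left(-2\right) \frac{1}{6} = - \frac{1}{3} \approx -0.33333$)
$N^{4} = \left(- \frac{1}{3}\right)^{4} = \frac{1}{81}$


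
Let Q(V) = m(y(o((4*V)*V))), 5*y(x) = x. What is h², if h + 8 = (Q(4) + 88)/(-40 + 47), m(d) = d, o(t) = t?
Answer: 1024/25 ≈ 40.960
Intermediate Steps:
y(x) = x/5
Q(V) = 4*V²/5 (Q(V) = ((4*V)*V)/5 = (4*V²)/5 = 4*V²/5)
h = 32/5 (h = -8 + ((⅘)*4² + 88)/(-40 + 47) = -8 + ((⅘)*16 + 88)/7 = -8 + (64/5 + 88)*(⅐) = -8 + (504/5)*(⅐) = -8 + 72/5 = 32/5 ≈ 6.4000)
h² = (32/5)² = 1024/25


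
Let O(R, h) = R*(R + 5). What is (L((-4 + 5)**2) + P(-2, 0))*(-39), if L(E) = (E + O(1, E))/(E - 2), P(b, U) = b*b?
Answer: 117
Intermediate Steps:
P(b, U) = b**2
O(R, h) = R*(5 + R)
L(E) = (6 + E)/(-2 + E) (L(E) = (E + 1*(5 + 1))/(E - 2) = (E + 1*6)/(-2 + E) = (E + 6)/(-2 + E) = (6 + E)/(-2 + E))
(L((-4 + 5)**2) + P(-2, 0))*(-39) = ((6 + (-4 + 5)**2)/(-2 + (-4 + 5)**2) + (-2)**2)*(-39) = ((6 + 1**2)/(-2 + 1**2) + 4)*(-39) = ((6 + 1)/(-2 + 1) + 4)*(-39) = (7/(-1) + 4)*(-39) = (-1*7 + 4)*(-39) = (-7 + 4)*(-39) = -3*(-39) = 117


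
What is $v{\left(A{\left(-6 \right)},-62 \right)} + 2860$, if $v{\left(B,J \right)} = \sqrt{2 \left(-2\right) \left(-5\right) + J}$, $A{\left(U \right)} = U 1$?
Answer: $2860 + i \sqrt{42} \approx 2860.0 + 6.4807 i$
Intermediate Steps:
$A{\left(U \right)} = U$
$v{\left(B,J \right)} = \sqrt{20 + J}$ ($v{\left(B,J \right)} = \sqrt{\left(-4\right) \left(-5\right) + J} = \sqrt{20 + J}$)
$v{\left(A{\left(-6 \right)},-62 \right)} + 2860 = \sqrt{20 - 62} + 2860 = \sqrt{-42} + 2860 = i \sqrt{42} + 2860 = 2860 + i \sqrt{42}$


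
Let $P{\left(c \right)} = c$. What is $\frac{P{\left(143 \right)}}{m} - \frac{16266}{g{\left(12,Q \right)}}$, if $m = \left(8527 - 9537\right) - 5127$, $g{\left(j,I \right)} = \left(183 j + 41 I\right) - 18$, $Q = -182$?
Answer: $\frac{49534415}{16213954} \approx 3.055$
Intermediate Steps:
$g{\left(j,I \right)} = -18 + 41 I + 183 j$ ($g{\left(j,I \right)} = \left(41 I + 183 j\right) - 18 = -18 + 41 I + 183 j$)
$m = -6137$ ($m = -1010 - 5127 = -6137$)
$\frac{P{\left(143 \right)}}{m} - \frac{16266}{g{\left(12,Q \right)}} = \frac{143}{-6137} - \frac{16266}{-18 + 41 \left(-182\right) + 183 \cdot 12} = 143 \left(- \frac{1}{6137}\right) - \frac{16266}{-18 - 7462 + 2196} = - \frac{143}{6137} - \frac{16266}{-5284} = - \frac{143}{6137} - - \frac{8133}{2642} = - \frac{143}{6137} + \frac{8133}{2642} = \frac{49534415}{16213954}$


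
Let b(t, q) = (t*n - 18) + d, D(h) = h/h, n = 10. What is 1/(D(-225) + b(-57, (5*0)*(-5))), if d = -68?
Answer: -1/655 ≈ -0.0015267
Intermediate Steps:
D(h) = 1
b(t, q) = -86 + 10*t (b(t, q) = (t*10 - 18) - 68 = (10*t - 18) - 68 = (-18 + 10*t) - 68 = -86 + 10*t)
1/(D(-225) + b(-57, (5*0)*(-5))) = 1/(1 + (-86 + 10*(-57))) = 1/(1 + (-86 - 570)) = 1/(1 - 656) = 1/(-655) = -1/655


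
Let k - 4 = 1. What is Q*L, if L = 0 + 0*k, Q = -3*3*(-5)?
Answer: 0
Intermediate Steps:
k = 5 (k = 4 + 1 = 5)
Q = 45 (Q = -9*(-5) = 45)
L = 0 (L = 0 + 0*5 = 0 + 0 = 0)
Q*L = 45*0 = 0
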